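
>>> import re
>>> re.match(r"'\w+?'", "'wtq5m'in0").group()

"'wtq5m'"

`match` is anchored at position 0; if the pattern doesn't fit there, it returns None.
The match spans [0:7] → "'wtq5m'".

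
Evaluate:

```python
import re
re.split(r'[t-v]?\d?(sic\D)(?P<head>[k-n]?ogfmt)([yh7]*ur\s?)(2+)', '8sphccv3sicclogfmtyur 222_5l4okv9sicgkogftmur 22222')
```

The group in the pattern means `split` returns the separators' captures alongside the pieces.

['8sphcc', 'sicc', 'logfmt', 'yur ', '222', '_5l4okv9sicgkogftmur 22222']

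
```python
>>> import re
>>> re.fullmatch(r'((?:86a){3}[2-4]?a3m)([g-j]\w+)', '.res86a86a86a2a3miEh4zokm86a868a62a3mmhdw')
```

None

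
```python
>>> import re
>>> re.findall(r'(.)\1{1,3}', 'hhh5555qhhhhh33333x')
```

['h', '5', 'h', '3']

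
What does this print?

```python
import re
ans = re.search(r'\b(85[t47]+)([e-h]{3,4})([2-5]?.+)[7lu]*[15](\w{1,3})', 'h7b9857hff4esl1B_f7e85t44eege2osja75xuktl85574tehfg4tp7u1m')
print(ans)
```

None

Pattern: a word boundary (`\b`, zero-width); then the literal '85', then one or more of one of [t47] (captured); then 3 to 4 of a character in [e-h] (captured); then optionally a character in [2-5], then one or more of any character (captured); then zero or more of one of [7lu], then one of [15]; then 1 to 3 of a word character (captured).
Here nothing in the string fits, so the call returns None.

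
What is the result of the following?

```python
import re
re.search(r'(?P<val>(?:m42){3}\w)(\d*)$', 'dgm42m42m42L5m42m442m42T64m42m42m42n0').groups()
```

('m42m42m42n', '0')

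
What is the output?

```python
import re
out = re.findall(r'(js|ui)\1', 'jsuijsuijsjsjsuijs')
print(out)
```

After group 1 captures some text, `\1` only succeeds where that same text appears again.
Because there's exactly one group, `findall` drops the full match and keeps group 1 from the one hit.

['js']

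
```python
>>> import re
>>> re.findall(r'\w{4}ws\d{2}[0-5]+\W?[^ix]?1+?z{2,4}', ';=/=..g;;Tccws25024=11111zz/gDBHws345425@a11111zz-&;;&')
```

This matches exactly 4 of a word character, then the literal 'ws', then exactly 2 of a digit; then one or more of a character in [0-5], then optionally a non-word character; then optionally any character except [ix], then one or more of the literal '1' (lazy), then 2 to 4 of the literal 'z'.
Walking the string: at [28:49] → 'gDBHws345425@a11111zz'.
`findall` yields the raw match text (1 of them) because the pattern has no groups.

['gDBHws345425@a11111zz']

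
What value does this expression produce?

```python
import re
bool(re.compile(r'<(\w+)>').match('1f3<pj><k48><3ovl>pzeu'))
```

False

`re.match` only tries the pattern at the start of the string.
Here the pattern fails at index 0, so the call returns None, and `bool(None)` is False.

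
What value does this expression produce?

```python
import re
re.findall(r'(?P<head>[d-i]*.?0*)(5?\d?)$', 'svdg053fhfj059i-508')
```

[('50', '8'), ('', '')]

Pattern: zero or more of a character in [d-i], then optionally any character, then zero or more of the literal '0' (captured as 'head'); then optionally the literal '5', then optionally a digit (captured); then anchored at the end.
Walking the string: at [16:19] match '508', groups = ('50', '8'); at [19:19] match '', groups = ('', '').
`findall` packs the 2 group values into a tuple for every match.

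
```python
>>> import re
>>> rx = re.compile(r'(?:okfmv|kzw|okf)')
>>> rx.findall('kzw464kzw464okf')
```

['kzw', 'kzw', 'okf']

`findall` yields the raw match text (3 of them) because the pattern has no groups.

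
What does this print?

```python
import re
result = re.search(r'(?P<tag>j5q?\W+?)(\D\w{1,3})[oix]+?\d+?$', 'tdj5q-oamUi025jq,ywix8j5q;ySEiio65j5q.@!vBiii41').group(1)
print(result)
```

j5q.@

The pattern matches the literal 'j5', then optionally the literal 'q', then one or more of a non-word character (lazy) (captured as 'tag'); then a non-digit, then 1 to 3 of a word character (captured); then one or more of one of [oix] (lazy), then one or more of a digit (lazy); then anchored at the end.
A `+?`/`*?`/`{m,n}?` starts at its minimum and grows only as far as needed for what follows to match.
`re.search` tries every starting position until one works.
The match spans [34:47] → 'j5q.@!vBiii41'.
Captured: group 1 = 'j5q.@', group 2 = '!vBi'.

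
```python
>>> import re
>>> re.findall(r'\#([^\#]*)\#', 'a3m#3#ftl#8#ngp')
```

['3', '8']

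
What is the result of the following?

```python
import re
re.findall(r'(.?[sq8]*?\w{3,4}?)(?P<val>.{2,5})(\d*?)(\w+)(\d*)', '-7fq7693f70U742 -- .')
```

[('-7fq', '7693f', '', '70U742', '')]

This matches optionally any character, then zero or more of one of [sq8] (lazy), then 3 to 4 of a word character (lazy) (captured); then 2 to 5 of any character (captured as 'val'); then zero or more of a digit (lazy) (captured); then one or more of a word character (captured); then zero or more of a digit (captured).
A non-greedy quantifier consumes as few characters as it can — just enough that the remainder of the pattern still matches from where it stops; whatever follows it matches normally.
Scanning left to right: at [0:15] match '-7fq7693f70U742', groups = ('-7fq', '7693f', '', '70U742', '').
With 5 capturing groups, `findall` returns a 5-tuple per match.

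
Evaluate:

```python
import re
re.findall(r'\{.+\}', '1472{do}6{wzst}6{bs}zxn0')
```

['{do}6{wzst}6{bs}']

No capturing groups, so `findall` returns the 1 full match string.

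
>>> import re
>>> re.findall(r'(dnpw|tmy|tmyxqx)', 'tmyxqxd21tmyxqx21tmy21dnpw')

['tmy', 'tmy', 'tmy', 'dnpw']

Alternation tries branches left to right and keeps the first one that lets the overall match succeed at that position.
Scanning left to right: at [0:3] match 'tmy', group 1 = 'tmy'; at [9:12] match 'tmy', group 1 = 'tmy'; at [17:20] match 'tmy', group 1 = 'tmy'; at [22:26] match 'dnpw', group 1 = 'dnpw'.
`findall` collects group 1 from each match (4 total).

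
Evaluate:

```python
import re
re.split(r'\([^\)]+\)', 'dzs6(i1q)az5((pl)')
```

['dzs6', 'az5', '']

Each match becomes a cut point; 3 segments remain.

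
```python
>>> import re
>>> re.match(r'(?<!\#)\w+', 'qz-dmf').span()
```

(0, 2)

`re.match` only tries the pattern at the start of the string.
The match spans [0:2] → 'qz'.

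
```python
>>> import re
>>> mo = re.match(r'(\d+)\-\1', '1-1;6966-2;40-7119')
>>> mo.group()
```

`re.match` only tries the pattern at the start of the string.
The match spans [0:3] → '1-1'.

'1-1'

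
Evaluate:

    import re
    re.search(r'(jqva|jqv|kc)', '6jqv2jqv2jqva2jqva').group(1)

'jqv'

The match spans [1:4] → 'jqv'.
Captured: group 1 = 'jqv'.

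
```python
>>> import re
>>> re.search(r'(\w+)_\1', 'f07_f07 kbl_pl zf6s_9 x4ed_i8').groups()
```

('f07',)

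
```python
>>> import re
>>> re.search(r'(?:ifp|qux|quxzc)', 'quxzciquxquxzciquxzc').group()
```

Alternation isn't longest-match — the leftmost alternative that fits at this position is chosen.
The match spans [0:3] → 'qux'.

'qux'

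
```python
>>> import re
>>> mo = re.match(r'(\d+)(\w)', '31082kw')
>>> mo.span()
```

The pattern matches one or more of a digit (captured); then a word character (captured).
`match` is anchored at position 0; if the pattern doesn't fit there, it returns None.
The match spans [0:6] → '31082k'.
Captured: group 1 = '31082', group 2 = 'k'.

(0, 6)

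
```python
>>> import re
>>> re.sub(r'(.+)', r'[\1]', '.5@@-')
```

The replacement refers to a captured group, so each match is rewritten using its own captured text.

'[.5@@-]'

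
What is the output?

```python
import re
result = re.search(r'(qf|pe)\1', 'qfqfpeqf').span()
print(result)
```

(0, 4)

After group 1 captures some text, `\1` only succeeds where that same text appears again.
`search` walks the string left to right and returns the first match it finds.
The match spans [0:4] → 'qfqf'.
Captured: group 1 = 'qf'.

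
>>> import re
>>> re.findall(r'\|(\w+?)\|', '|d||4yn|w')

['d', '4yn']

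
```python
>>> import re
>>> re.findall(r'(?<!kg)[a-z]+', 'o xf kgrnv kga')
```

['o', 'xf', 'kgrnv', 'kga']

Because the assertion is negative and zero-width, positions next to the forbidden text are skipped.
No capturing groups, so `findall` returns the 4 full match strings.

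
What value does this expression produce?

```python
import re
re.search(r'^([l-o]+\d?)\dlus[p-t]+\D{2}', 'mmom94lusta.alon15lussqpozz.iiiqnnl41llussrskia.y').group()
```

Pattern: anchored at the start of the string; then one or more of a character in [l-o], then optionally a digit (captured); then a digit, then the literal 'lus'; then one or more of a character in [p-t]; then exactly 2 of a non-digit.
`search` walks the string left to right and returns the first match it finds.
The match spans [0:12] → 'mmom94lusta.'.
Captured: group 1 = 'mmom9'.

'mmom94lusta.'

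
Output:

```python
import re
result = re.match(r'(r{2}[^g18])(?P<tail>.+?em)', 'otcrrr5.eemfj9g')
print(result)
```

None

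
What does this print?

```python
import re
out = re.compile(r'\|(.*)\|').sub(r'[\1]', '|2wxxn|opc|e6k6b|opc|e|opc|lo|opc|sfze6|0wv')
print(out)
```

[2wxxn|opc|e6k6b|opc|e|opc|lo|opc|sfze6]0wv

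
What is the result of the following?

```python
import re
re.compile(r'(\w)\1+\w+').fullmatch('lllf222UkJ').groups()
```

After group 1 captures some text, `\1` only succeeds where that same text appears again.
`fullmatch` succeeds only if the pattern covers the string from start to end.
The match spans [0:10] → 'lllf222UkJ'.
Captured: group 1 = 'l'.

('l',)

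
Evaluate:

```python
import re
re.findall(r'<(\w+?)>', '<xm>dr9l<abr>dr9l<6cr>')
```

Scanning left to right: at [0:4] match '<xm>', group 1 = 'xm'; at [8:13] match '<abr>', group 1 = 'abr'; at [17:22] match '<6cr>', group 1 = '6cr'.
With a single group, `findall` returns only what that group captured — 3 items.

['xm', 'abr', '6cr']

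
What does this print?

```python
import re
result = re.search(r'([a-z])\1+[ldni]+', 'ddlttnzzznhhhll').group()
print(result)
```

`\1` has to match the exact text group 1 already captured.
`search` walks the string left to right and returns the first match it finds.
The match spans [0:3] → 'ddl'.
Captured: group 1 = 'd'.

ddl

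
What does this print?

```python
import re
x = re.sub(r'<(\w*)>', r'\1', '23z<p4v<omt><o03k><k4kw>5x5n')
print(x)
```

23z<p4vomto03kk4kw5x5n

Matches: at [7:12] → '<omt>'; at [12:18] → '<o03k>'; at [18:24] → '<k4kw>'.
The replacement refers to a captured group, so each match is rewritten using its own captured text.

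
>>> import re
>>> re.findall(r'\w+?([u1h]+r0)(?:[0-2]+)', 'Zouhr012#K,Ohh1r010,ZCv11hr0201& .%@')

['uhr0', 'hh1r0', '11hr0']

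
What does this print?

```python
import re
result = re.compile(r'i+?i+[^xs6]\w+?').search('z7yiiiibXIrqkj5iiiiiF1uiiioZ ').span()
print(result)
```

(3, 9)

A non-greedy quantifier consumes as few characters as it can — just enough that the remainder of the pattern still matches from where it stops; whatever follows it matches normally.
The match spans [3:9] → 'iiiibX'.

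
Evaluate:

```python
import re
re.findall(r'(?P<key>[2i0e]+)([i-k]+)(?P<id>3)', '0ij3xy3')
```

[('0i', 'j', '3')]

3 groups means the one result is a tuple of 3 captured strings — 1 here.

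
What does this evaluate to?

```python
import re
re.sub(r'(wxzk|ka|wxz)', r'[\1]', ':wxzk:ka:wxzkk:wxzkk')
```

Branches in `(...|...)` are attempted left-to-right; the first branch that allows the whole pattern to succeed is taken.
Matches: at [1:5] → 'wxzk'; at [6:8] → 'ka'; at [9:13] → 'wxzk'; at [15:19] → 'wxzk'.
`\1` in the replacement pulls in group 1's text for each match.

':[wxzk]:[ka]:[wxzk]k:[wxzk]k'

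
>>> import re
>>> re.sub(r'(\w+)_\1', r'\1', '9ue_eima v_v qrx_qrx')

'9ueima v qrx'

`\1` is not a pattern — it's the concrete string captured by group 1, re-applied verbatim.
Matches: at [2:5] → 'e_e'; at [9:12] → 'v_v'; at [13:20] → 'qrx_qrx'.
`\1` in the replacement pulls in group 1's text for each match.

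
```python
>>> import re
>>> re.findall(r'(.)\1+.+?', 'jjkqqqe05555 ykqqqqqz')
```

`\1` has to match the exact text group 1 already captured.
Scanning left to right: at [0:3] match 'jjk', group 1 = 'j'; at [3:7] match 'qqqe', group 1 = 'q'; at [8:13] match '5555 ', group 1 = '5'; at [15:21] match 'qqqqqz', group 1 = 'q'.
One capturing group, so `findall` returns just the captured substring from each match — 4 in all.

['j', 'q', '5', 'q']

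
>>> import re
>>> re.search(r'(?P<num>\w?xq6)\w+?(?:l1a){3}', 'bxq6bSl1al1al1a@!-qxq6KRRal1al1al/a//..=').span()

This matches optionally a word character, then the literal 'xq6' (captured as 'num'); then one or more of a word character (lazy), then the literal 'l1a' repeated 3 times.
Unlike `match`, `search` isn't anchored — it looks for the pattern anywhere in the string.
The match spans [0:15] → 'bxq6bSl1al1al1a'.
Captured: group 1 = 'bxq6'.

(0, 15)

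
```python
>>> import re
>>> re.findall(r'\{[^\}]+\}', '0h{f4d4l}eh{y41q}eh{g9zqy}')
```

['{f4d4l}', '{y41q}', '{g9zqy}']

Walking the string: at [2:9] → '{f4d4l}'; at [11:17] → '{y41q}'; at [19:26] → '{g9zqy}'.
`findall` yields the raw match text (3 of them) because the pattern has no groups.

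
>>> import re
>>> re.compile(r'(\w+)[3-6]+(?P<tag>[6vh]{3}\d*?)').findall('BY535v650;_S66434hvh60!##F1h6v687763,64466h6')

Because the quantifier is non-greedy, it stops expanding at the earliest point where the rest of the pattern can succeed.
2 groups means each result is a tuple of 2 captured strings — 2 here.

[('_S6643', 'hvh'), ('644', '6h6')]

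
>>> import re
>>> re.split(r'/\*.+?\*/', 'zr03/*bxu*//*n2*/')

['zr03', '', '']

With the lazy modifier that quantifier settles for the fewest repetitions that let the rest of the pattern succeed (the atoms after it are unaffected and can still be greedy).
Matches to split on: at [4:11] → '/*bxu*/'; at [11:17] → '/*n2*/'.
`split` removes every match and returns the 3 fragments in between.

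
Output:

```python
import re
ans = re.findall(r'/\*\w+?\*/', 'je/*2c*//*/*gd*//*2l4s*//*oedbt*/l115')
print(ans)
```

Matches: at [2:8] → '/*2c*/'; at [10:16] → '/*gd*/'; at [16:24] → '/*2l4s*/'; at [24:33] → '/*oedbt*/'.
No capturing groups, so `findall` returns the 4 full match strings.

['/*2c*/', '/*gd*/', '/*2l4s*/', '/*oedbt*/']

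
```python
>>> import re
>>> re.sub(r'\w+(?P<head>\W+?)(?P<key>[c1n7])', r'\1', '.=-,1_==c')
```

Pattern: one or more of a word character; then one or more of a non-word character (lazy) (captured as 'head'); then one of [c1n7] (captured as 'key').
Matches: at [4:9] → '1_==c'.
`\1` in the replacement pulls in group 1's text for each match.

'.=-,=='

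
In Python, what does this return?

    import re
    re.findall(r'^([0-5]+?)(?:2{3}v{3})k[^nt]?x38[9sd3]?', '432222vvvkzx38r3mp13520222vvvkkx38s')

['432']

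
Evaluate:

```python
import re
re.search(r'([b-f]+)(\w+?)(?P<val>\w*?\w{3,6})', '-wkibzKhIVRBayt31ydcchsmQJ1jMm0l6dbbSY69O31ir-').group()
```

This matches one or more of a character in [b-f] (captured); then one or more of a word character (lazy) (captured); then zero or more of a word character (lazy), then 3 to 6 of a word character (captured as 'val').
`re.search` tries every starting position until one works.
The match spans [4:12] → 'bzKhIVRB'.
Captured: group 1 = 'b', group 2 = 'z', group 3 = 'KhIVRB'.

'bzKhIVRB'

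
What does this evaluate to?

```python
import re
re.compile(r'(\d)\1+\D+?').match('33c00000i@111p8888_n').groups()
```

After group 1 captures some text, `\1` only succeeds where that same text appears again.
With `match`, the pattern is implicitly anchored at the beginning.
The match spans [0:3] → '33c'.
Captured: group 1 = '3'.

('3',)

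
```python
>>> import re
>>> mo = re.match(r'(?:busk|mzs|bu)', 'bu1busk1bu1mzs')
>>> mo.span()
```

`re.match` only tries the pattern at the start of the string.
The match spans [0:2] → 'bu'.

(0, 2)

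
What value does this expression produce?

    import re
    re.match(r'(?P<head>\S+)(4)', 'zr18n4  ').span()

`re.match` won't scan ahead — the pattern has to work from the very first character.
The match spans [0:6] → 'zr18n4'.

(0, 6)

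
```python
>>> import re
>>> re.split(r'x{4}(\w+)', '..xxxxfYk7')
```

`re.split` interleaves the captured-group text with the surrounding fragments.

['..', 'fYk7', '']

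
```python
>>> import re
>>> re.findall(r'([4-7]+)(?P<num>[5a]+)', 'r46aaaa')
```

[('46', 'aaaa')]

The pattern matches one or more of a character in [4-7] (captured); then one or more of one of [5a] (captured as 'num').
Scanning left to right: at [1:7] match '46aaaa', groups = ('46', 'aaaa').
2 groups means the one result is a tuple of 2 captured strings — 1 here.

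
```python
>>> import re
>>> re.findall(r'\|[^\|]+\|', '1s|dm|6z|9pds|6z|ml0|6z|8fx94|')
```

Matches: at [2:6] → '|dm|'; at [8:14] → '|9pds|'; at [16:21] → '|ml0|'; at [23:30] → '|8fx94|'.
Since nothing is captured, `findall` lists the 4 matched substrings directly.

['|dm|', '|9pds|', '|ml0|', '|8fx94|']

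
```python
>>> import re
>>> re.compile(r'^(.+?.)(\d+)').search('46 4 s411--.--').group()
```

Pattern: anchored at the start of the string; then one or more of any character (lazy), then any character (captured); then one or more of a digit (captured).
`re.search` scans for the first position where the pattern succeeds.
The match spans [0:4] → '46 4'.
Captured: group 1 = '46 ', group 2 = '4'.

'46 4'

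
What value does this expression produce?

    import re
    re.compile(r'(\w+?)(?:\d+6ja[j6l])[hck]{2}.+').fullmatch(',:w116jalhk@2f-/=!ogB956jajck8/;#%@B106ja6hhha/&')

`fullmatch` succeeds only if the pattern covers the string from start to end.
Here the string isn't matched end-to-end, so the call returns None.

None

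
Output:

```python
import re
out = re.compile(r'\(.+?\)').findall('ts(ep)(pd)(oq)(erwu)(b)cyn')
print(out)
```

Because the quantifier is non-greedy, it stops expanding at the earliest point where the rest of the pattern can succeed.
No capturing groups, so `findall` returns the 5 full match strings.

['(ep)', '(pd)', '(oq)', '(erwu)', '(b)']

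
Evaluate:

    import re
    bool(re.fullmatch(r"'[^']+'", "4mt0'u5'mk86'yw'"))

`fullmatch` succeeds only if the pattern covers the string from start to end.
Here there's no way to consume every character, so the call returns None, and `bool(None)` is False.

False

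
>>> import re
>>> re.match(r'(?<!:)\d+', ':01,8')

None

With `match`, the pattern is implicitly anchored at the beginning.
Here the pattern fails at index 0, so the call returns None.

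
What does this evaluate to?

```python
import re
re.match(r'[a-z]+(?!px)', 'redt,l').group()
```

'redt'

With `match`, the pattern is implicitly anchored at the beginning.
The match spans [0:4] → 'redt'.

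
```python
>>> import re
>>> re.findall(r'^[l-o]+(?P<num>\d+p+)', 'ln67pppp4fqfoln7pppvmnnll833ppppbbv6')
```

The pattern matches anchored at the start of the string; then one or more of a character in [l-o]; then one or more of a digit, then one or more of a literal 'p' (captured as 'num').
Walking the string: at [0:8] match 'ln67pppp', group 1 = '67pppp'.
One capturing group, so `findall` returns just the captured substring from the one match — 1 in all.

['67pppp']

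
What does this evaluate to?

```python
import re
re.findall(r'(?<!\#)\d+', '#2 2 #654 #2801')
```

The negative lookaround is zero-width — it rules out positions where the adjacent text would match, without consuming anything.
`findall` yields the raw match text (3 of them) because the pattern has no groups.

['2', '54', '801']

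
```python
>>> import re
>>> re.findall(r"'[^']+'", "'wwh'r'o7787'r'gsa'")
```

["'wwh'", "'o7787'", "'gsa'"]

Matches: at [0:5] → "'wwh'"; at [6:13] → "'o7787'"; at [14:19] → "'gsa'".
Since nothing is captured, `findall` lists the 3 matched substrings directly.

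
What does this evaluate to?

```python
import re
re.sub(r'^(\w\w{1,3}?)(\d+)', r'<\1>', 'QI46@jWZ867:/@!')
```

'<QI>@jWZ867:/@!'

Because the quantifier is non-greedy, it stops expanding at the earliest point where the rest of the pattern can succeed.
Each match is replaced using the text its own group 1 captured.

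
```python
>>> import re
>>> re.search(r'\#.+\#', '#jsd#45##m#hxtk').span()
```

`re.search` scans for the first position where the pattern succeeds.
The match spans [0:11] → '#jsd#45##m#'.

(0, 11)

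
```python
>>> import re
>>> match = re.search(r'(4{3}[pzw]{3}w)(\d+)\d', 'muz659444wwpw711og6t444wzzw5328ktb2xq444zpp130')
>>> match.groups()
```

Pattern: exactly 3 of the literal '4', then exactly 3 of one of [pzw], then the literal 'w' (captured); then one or more of a digit (captured); then a digit.
`re.search` scans for the first position where the pattern succeeds.
The match spans [6:16] → '444wwpw711'.
Captured: group 1 = '444wwpw', group 2 = '71'.

('444wwpw', '71')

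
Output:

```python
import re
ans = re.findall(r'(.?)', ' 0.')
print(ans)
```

Pattern: optionally any character (captured).
`findall` collects group 1 from each match (4 total).

[' ', '0', '.', '']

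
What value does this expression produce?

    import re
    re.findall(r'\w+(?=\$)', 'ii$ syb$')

['ii', 'syb']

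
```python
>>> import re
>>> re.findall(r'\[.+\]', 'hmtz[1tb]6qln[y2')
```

Scanning left to right: at [4:9] → '[1tb]'.
`findall` yields the raw match text (1 of them) because the pattern has no groups.

['[1tb]']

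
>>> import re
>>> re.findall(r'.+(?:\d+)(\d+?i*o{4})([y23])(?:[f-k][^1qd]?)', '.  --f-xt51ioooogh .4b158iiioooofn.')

[]

Pattern: one or more of any character; then one or more of a digit (non-capturing group); then one or more of a digit (lazy), then zero or more of a literal 'i', then exactly 4 of a literal 'o' (captured); then one of [y23] (captured); then a character in [f-k], then optionally any character except [1qd] (non-capturing group).
Multiple groups make `findall` return tuples — one 2-tuple for each match.
Nothing in the string satisfies the pattern, so the list is empty.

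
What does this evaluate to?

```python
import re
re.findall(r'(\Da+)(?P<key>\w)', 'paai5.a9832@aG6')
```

[('paa', 'i'), ('.a', '9'), ('@a', 'G')]

Pattern: a non-digit, then one or more of the literal 'a' (captured); then a word character (captured as 'key').
Matches: at [0:4] match 'paai', groups = ('paa', 'i'); at [5:8] match '.a9', groups = ('.a', '9'); at [11:14] match '@aG', groups = ('@a', 'G').
Multiple groups make `findall` return tuples — one 2-tuple for each match.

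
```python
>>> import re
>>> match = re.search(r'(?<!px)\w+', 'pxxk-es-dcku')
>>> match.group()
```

The negative lookaround is zero-width — it rules out positions where the adjacent text would match, without consuming anything.
`re.search` scans for the first position where the pattern succeeds.
The match spans [0:4] → 'pxxk'.

'pxxk'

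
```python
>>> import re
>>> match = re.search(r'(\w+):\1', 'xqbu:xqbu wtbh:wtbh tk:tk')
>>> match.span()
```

(0, 9)

The backreference `\1` re-matches whatever the first group consumed, character for character.
`search` walks the string left to right and returns the first match it finds.
The match spans [0:9] → 'xqbu:xqbu'.
Captured: group 1 = 'xqbu'.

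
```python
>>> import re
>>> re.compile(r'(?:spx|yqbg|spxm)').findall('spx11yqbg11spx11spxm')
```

['spx', 'yqbg', 'spx', 'spx']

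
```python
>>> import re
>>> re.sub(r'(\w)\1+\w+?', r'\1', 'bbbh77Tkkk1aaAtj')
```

'b7katj'

After group 1 captures some text, `\1` only succeeds where that same text appears again.
Matches: at [0:4] → 'bbbh'; at [4:7] → '77T'; at [7:11] → 'kkk1'; at [11:14] → 'aaA'.
Each match is replaced using the text its own group 1 captured.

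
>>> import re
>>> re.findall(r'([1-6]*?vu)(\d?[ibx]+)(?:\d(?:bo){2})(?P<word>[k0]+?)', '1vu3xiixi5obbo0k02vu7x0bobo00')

[('2vu', '7x', '0')]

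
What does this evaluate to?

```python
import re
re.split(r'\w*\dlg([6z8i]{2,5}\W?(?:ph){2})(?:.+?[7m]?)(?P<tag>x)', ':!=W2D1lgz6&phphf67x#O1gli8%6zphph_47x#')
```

This matches zero or more of a word character, then a digit, then the literal 'lg'; then 2 to 5 of one of [6z8i], then optionally a non-word character, then the literal 'ph' repeated 2 times (captured); then one or more of any character (lazy), then optionally one of [7m] (non-capturing group); then a literal 'x' (captured as 'tag').
A non-greedy quantifier consumes as few characters as it can — just enough that the remainder of the pattern still matches from where it stops; whatever follows it matches normally.
Matches to split on: at [3:20] → 'W2D1lgz6&phphf67x'.
With a capturing group present, the delimiter's captured portion is kept in the result list.

[':!=', 'z6&phph', 'x', '#O1gli8%6zphph_47x#']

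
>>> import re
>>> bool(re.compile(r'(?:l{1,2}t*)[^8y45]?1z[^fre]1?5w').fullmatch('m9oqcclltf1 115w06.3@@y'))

For `fullmatch`, every character of the input must be accounted for by the pattern.
Here the pattern can't cover the whole string, so the call returns None, and `bool(None)` is False.

False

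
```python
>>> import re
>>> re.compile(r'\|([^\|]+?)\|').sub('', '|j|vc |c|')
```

Matches: at [0:3] → '|j|'; at [6:9] → '|c|'.
Every occurrence is swapped for ''.

'vc '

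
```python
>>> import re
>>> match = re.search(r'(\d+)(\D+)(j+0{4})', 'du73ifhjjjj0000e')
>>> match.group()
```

'73ifhjjjj0000'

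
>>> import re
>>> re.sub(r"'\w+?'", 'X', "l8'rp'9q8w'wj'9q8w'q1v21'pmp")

'l8X9q8wX9q8wXpmp'

Each match is replaced by 'X'.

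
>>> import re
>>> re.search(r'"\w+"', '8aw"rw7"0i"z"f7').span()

(3, 8)

The match spans [3:8] → '"rw7"'.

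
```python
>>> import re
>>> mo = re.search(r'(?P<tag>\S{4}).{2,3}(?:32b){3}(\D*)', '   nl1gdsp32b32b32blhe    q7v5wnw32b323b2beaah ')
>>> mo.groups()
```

('nl1g', 'lhe    q')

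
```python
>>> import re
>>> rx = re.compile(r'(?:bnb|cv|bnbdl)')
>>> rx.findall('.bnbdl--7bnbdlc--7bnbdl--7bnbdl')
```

['bnb', 'bnb', 'bnb', 'bnb']

Alternation tries branches left to right and keeps the first one that lets the overall match succeed at that position.
Walking the string: at [1:4] → 'bnb'; at [9:12] → 'bnb'; at [18:21] → 'bnb'; at [26:29] → 'bnb'.
With no groups in the pattern, `findall` gives back each whole match — 4 here.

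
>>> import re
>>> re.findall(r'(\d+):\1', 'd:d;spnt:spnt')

`\1` is not a pattern — it's the concrete string captured by group 1, re-applied verbatim.
With a single group, `findall` returns only what that group captured — 0 items.
Nothing in the string satisfies the pattern, so the list is empty.

[]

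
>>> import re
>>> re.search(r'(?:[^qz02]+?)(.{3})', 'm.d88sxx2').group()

The pattern matches one or more of any character except [qz02] (lazy) (non-capturing group); then exactly 3 of any character (captured).
Lazy quantifiers expand one character at a time until the remainder of the pattern can match.
`re.search` scans for the first position where the pattern succeeds.
The match spans [0:4] → 'm.d8'.
Captured: group 1 = '.d8'.

'm.d8'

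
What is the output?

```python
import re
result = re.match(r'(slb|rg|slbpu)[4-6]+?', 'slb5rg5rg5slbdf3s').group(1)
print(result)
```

The match spans [0:4] → 'slb5'.
Captured: group 1 = 'slb'.

slb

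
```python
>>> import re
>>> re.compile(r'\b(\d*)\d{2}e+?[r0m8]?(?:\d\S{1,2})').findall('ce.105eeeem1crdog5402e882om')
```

This matches a word boundary (`\b`, zero-width); then zero or more of a digit (captured); then exactly 2 of a digit, then one or more of a literal 'e' (lazy), then optionally one of [r0m8]; then a digit, then 1 to 2 of a non-whitespace character (non-capturing group).
Because there's exactly one group, `findall` drops the full match and keeps group 1 from the one hit.

['1']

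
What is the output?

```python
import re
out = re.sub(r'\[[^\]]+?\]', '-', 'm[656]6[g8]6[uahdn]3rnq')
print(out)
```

m-6-6-3rnq

Matches: at [1:6] → '[656]'; at [7:11] → '[g8]'; at [12:19] → '[uahdn]'.
`sub` substitutes '-' at each match site.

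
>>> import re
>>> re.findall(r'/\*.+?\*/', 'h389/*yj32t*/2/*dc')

Walking the string: at [4:13] → '/*yj32t*/'.
No capturing groups, so `findall` returns the 1 full match string.

['/*yj32t*/']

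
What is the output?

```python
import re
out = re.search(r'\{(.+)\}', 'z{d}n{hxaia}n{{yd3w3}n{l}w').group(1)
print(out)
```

`re.search` scans for the first position where the pattern succeeds.
The match spans [1:25] → '{d}n{hxaia}n{{yd3w3}n{l}'.
Captured: group 1 = 'd}n{hxaia}n{{yd3w3}n{l'.

d}n{hxaia}n{{yd3w3}n{l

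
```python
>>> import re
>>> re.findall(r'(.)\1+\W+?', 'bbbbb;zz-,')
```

`\1` has to match the exact text group 1 already captured.
Matches: at [0:6] match 'bbbbb;', group 1 = 'b'; at [6:9] match 'zz-', group 1 = 'z'.
`findall` collects group 1 from each match (2 total).

['b', 'z']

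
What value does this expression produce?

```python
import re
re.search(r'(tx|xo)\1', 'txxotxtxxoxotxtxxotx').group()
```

'txtx'

A backreference is literal: `\1` must see the identical characters the first group matched.
`search` walks the string left to right and returns the first match it finds.
The match spans [4:8] → 'txtx'.
Captured: group 1 = 'tx'.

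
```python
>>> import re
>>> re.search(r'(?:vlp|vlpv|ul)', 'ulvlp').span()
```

(0, 2)

The match spans [0:2] → 'ul'.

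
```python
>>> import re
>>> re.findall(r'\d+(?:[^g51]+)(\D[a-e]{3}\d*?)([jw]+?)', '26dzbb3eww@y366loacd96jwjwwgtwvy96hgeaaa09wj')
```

[('oacd96', 'j')]

The pattern matches one or more of a digit; then one or more of any character except [g51] (non-capturing group); then a non-digit, then exactly 3 of a character in [a-e], then zero or more of a digit (lazy) (captured); then one or more of one of [jw] (lazy) (captured).
A `+?`/`*?`/`{m,n}?` starts at its minimum and grows only as far as needed for what follows to match.
Walking the string: at [0:23] match '26dzbb3eww@y366loacd96j', groups = ('oacd96', 'j').
Multiple groups make `findall` return tuples — one 2-tuple for the one match.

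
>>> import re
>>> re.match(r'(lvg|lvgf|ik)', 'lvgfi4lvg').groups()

('lvg',)

Alternation isn't longest-match — the leftmost alternative that fits at this position is chosen.
With `match`, the pattern is implicitly anchored at the beginning.
The match spans [0:3] → 'lvg'.
Captured: group 1 = 'lvg'.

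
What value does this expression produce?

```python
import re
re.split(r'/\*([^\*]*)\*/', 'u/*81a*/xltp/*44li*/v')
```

Matches to split on: at [1:8] → '/*81a*/'; at [12:20] → '/*44li*/'.
`re.split` interleaves the captured-group text with the surrounding fragments.

['u', '81a', 'xltp', '44li', 'v']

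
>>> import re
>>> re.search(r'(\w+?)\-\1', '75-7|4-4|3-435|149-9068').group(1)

'4'

The match spans [5:8] → '4-4'.
Captured: group 1 = '4'.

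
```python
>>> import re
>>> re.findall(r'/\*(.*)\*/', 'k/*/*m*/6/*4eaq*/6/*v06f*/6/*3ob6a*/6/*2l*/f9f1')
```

One capturing group, so `findall` returns just the captured substring from the one match — 1 in all.

['/*m*/6/*4eaq*/6/*v06f*/6/*3ob6a*/6/*2l']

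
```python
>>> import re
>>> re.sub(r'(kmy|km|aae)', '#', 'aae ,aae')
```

'# ,#'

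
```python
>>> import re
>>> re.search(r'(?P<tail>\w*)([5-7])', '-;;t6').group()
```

Pattern: zero or more of a word character (captured as 'tail'); then a character in [5-7] (captured).
The match spans [3:5] → 't6'.

't6'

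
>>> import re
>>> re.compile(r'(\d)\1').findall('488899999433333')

['8', '9', '9', '3', '3']

A backreference is literal: `\1` must see the identical characters the first group matched.
One capturing group, so `findall` returns just the captured substring from each match — 5 in all.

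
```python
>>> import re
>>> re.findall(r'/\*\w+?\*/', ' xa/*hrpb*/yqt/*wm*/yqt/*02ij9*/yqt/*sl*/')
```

Since nothing is captured, `findall` lists the 4 matched substrings directly.

['/*hrpb*/', '/*wm*/', '/*02ij9*/', '/*sl*/']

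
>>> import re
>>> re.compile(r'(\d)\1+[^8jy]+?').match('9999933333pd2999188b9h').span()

With `match`, the pattern is implicitly anchored at the beginning.
The match spans [0:6] → '999993'.

(0, 6)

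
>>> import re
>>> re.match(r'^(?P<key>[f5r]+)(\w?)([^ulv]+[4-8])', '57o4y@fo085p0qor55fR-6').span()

(0, 22)

The pattern matches anchored at the start of the string; then one or more of one of [f5r] (captured as 'key'); then optionally a word character (captured); then one or more of any character except [ulv], then a character in [4-8] (captured).
With `match`, the pattern is implicitly anchored at the beginning.
The match spans [0:22] → '57o4y@fo085p0qor55fR-6'.
Captured: group 1 = '5', group 2 = '7', group 3 = 'o4y@fo085p0qor55fR-6'.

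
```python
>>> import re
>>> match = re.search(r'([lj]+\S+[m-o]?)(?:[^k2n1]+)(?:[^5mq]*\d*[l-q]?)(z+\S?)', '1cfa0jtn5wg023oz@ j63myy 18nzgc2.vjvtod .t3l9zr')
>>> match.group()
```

'jtn5wg023oz@ j63myy 18nzgc2.vjvtod .t3l9zr'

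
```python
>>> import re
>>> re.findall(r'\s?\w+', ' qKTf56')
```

No capturing groups, so `findall` returns the 1 full match string.

[' qKTf56']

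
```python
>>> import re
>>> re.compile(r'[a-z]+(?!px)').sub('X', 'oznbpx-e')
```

`(?!…)`/`(?<!…)` only lets a position through if the neighbouring text does NOT match; no characters are consumed.
`sub` substitutes 'X' at each match site.

'X-X'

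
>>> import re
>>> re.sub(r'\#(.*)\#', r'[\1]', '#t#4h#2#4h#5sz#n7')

Matches: at [0:15] → '#t#4h#2#4h#5sz#'.
`\1` in the replacement pulls in group 1's text for each match.

'[t#4h#2#4h#5sz]n7'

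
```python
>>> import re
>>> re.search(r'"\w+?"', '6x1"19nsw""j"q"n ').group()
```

'"19nsw"'

`re.search` scans for the first position where the pattern succeeds.
The match spans [3:10] → '"19nsw"'.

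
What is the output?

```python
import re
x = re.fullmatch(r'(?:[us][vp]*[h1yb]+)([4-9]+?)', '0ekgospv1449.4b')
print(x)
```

For `fullmatch`, every character of the input must be accounted for by the pattern.
Here the string isn't matched end-to-end, so the call returns None.

None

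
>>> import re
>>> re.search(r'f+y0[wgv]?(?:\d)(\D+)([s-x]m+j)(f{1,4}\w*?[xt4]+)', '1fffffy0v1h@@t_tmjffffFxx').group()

The pattern matches one or more of a literal 'f', then the literal 'y0', then optionally one of [wgv]; then a digit (non-capturing group); then one or more of a non-digit (captured); then a character in [s-x], then one or more of a literal 'm', then the literal 'j' (captured); then 1 to 4 of the literal 'f', then zero or more of a word character (lazy), then one or more of one of [xt4] (captured).
The match spans [1:25] → 'fffffy0v1h@@t_tmjffffFxx'.

'fffffy0v1h@@t_tmjffffFxx'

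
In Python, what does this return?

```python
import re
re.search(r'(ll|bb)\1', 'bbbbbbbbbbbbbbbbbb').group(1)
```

The match spans [0:4] → 'bbbb'.
Captured: group 1 = 'bb'.

'bb'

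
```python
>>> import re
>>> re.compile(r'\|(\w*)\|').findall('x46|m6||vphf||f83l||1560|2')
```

['m6', 'vphf', 'f83l', '1560']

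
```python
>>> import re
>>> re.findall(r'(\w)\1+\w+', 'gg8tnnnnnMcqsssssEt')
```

['g']

The backreference `\1` re-matches whatever the first group consumed, character for character.
`findall` collects group 1 from the one match (1 total).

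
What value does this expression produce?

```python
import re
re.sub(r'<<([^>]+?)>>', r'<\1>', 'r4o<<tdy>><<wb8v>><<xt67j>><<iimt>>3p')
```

'r4o<tdy><wb8v><xt67j><iimt>3p'

Matches: at [3:10] → '<<tdy>>'; at [10:18] → '<<wb8v>>'; at [18:27] → '<<xt67j>>'; at [27:35] → '<<iimt>>'.
Each match is replaced using the text its own group 1 captured.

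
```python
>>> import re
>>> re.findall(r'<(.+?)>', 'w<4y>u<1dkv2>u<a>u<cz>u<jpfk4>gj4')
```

['4y', '1dkv2', 'a', 'cz', 'jpfk4']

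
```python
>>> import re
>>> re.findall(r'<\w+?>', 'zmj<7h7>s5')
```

Walking the string: at [3:8] → '<7h7>'.
No capturing groups, so `findall` returns the 1 full match string.

['<7h7>']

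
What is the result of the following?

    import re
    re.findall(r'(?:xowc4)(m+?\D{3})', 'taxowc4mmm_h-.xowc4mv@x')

['mmm_', 'mv@x']

The `?` after the quantifier makes it lazy — it takes as little as possible before letting the rest of the pattern try.
With a single group, `findall` returns only what that group captured — 2 items.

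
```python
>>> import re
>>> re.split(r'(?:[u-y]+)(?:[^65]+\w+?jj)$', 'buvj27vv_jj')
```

Pattern: one or more of a character in [u-y] (non-capturing group); then one or more of any character except [65], then one or more of a word character (lazy), then the literal 'jj' (non-capturing group); then anchored at the end.
Matches to split on: at [1:11] → 'uvj27vv_jj'.
Splitting on the pattern gives 2 pieces.

['b', '']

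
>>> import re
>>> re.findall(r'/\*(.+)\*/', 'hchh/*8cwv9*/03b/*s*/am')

['8cwv9*/03b/*s']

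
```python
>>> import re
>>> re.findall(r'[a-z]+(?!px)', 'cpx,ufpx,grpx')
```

The negative lookaround is zero-width — it rules out positions where the adjacent text would match, without consuming anything.
Matches: at [0:3] → 'cpx'; at [4:8] → 'ufpx'; at [9:13] → 'grpx'.
Since nothing is captured, `findall` lists the 3 matched substrings directly.

['cpx', 'ufpx', 'grpx']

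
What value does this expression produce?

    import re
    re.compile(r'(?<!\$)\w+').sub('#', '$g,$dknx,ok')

'$g,$d#,#'

The negative lookaround is zero-width — it rules out positions where the adjacent text would match, without consuming anything.
Every occurrence is swapped for '#'.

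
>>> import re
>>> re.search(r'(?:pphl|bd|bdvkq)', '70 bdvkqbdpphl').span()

(3, 5)

Alternation tries branches left to right and keeps the first one that lets the overall match succeed at that position.
`search` walks the string left to right and returns the first match it finds.
The match spans [3:5] → 'bd'.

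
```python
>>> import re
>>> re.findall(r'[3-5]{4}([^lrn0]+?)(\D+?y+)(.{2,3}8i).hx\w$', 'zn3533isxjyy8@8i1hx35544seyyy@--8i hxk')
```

A non-greedy quantifier consumes as few characters as it can — just enough that the remainder of the pattern still matches from where it stops; whatever follows it matches normally.
`findall` packs the 3 group values into a tuple for every match.

[('isxjyy8@8i1hx35544', 'seyyy', '@--8i')]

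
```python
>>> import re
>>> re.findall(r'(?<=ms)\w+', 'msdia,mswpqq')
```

['dia', 'wpqq']

The `(?=…)`/`(?<=…)` assertion just peeks at neighbouring text; it doesn't advance the match position.
Matches: at [2:5] → 'dia'; at [8:12] → 'wpqq'.
Since nothing is captured, `findall` lists the 2 matched substrings directly.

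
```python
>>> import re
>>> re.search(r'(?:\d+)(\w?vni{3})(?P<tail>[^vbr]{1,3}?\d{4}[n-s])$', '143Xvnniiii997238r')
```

Here no position works, so the call returns None.

None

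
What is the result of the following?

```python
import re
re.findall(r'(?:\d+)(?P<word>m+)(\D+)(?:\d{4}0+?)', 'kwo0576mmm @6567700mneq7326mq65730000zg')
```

[('m', 'q')]

With 2 capturing groups, `findall` returns a 2-tuple per match.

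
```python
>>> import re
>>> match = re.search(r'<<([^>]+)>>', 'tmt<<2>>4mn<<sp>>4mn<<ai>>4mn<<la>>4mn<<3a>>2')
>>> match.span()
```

`re.search` scans for the first position where the pattern succeeds.
The match spans [3:8] → '<<2>>'.
Captured: group 1 = '2'.

(3, 8)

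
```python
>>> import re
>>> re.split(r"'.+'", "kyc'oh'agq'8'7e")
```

['kyc', '7e']

Matches to split on: at [3:13] → "'oh'agq'8'".
The string is cut at each match, leaving 2 pieces.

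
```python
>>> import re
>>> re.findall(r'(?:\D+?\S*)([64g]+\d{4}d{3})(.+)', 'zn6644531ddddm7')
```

[('44531ddd', 'dm7')]

The pattern matches one or more of a non-digit (lazy), then zero or more of a non-whitespace character (non-capturing group); then one or more of one of [64g], then exactly 4 of a digit, then exactly 3 of the literal 'd' (captured); then one or more of any character (captured).
Walking the string: at [0:15] match 'zn6644531ddddm7', groups = ('44531ddd', 'dm7').
2 groups means the one result is a tuple of 2 captured strings — 1 here.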